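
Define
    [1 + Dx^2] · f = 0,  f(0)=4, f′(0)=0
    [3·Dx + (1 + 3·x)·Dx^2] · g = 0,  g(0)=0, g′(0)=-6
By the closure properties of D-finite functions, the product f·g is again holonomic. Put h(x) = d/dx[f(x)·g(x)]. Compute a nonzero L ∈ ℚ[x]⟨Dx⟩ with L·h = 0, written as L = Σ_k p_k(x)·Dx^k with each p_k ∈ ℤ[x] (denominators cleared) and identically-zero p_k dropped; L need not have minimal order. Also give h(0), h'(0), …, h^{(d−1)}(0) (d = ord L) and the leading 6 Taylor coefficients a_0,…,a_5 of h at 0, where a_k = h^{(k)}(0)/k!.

L = (-8897 - 1764·x - 7722·x^2 - 14364·x^3 - 7533·x^4 + 5832·x^5 + 2916·x^6) + (-3432 - 13248·x - 12420·x^2 - 8100·x^3 + 9720·x^4 + 5832·x^5)·Dx + (-9100 - 3204·x - 11070·x^2 - 17064·x^3 - 6318·x^4 + 11664·x^5 + 5832·x^6)·Dx^2 + (-3432 - 13248·x - 12420·x^2 - 8100·x^3 + 9720·x^4 + 5832·x^5)·Dx^3 + (-203 - 1440·x - 3348·x^2 - 2700·x^3 + 1215·x^4 + 5832·x^5 + 2916·x^6)·Dx^4  (order 4).
h: a_k = -24, 72, -180, 576, -1769, 5355, …
ICs: h(0) = -24, h′(0) = 72, h′′(0) = -360, h′′′(0) = 3456.

f: a_k = 4, 0, -2, 0, 1/6, 0, …
g: a_k = 0, -6, 9, -18, 81/2, -486/5, …
h₀=f·g: eliminate ⇒ L₀, order ≤ 2·2.
h₀' ⇒ L via d/dx closure of L₀.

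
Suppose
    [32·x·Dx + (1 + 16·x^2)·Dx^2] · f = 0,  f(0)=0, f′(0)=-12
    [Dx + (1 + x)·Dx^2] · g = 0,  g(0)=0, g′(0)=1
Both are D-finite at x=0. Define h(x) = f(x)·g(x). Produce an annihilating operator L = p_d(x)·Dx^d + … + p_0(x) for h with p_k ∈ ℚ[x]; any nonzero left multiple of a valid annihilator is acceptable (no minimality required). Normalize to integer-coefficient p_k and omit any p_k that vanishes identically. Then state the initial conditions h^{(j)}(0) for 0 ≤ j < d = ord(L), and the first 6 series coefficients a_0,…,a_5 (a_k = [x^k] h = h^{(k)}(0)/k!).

L = (4224 + 8384·x + 204800·x^2 + 531456·x^3 + 491520·x^4 + 212992·x^5 + 262144·x^7)·Dx + (4098 + 28864·x + 258368·x^2 + 1045504·x^3 + 1798144·x^4 + 1523712·x^5 + 573440·x^6 + 786432·x^7 + 917504·x^8)·Dx^2 + (132 + 8644·x + 37632·x^2 + 196032·x^3 + 614400·x^4 + 955392·x^5 + 786432·x^6 + 540672·x^7 + 786432·x^8 + 524288·x^9)·Dx^3 + (65 + 258·x + 2497·x^2 + 8576·x^3 + 30336·x^4 + 76800·x^5 + 118272·x^6 + 98304·x^7 + 98304·x^8 + 131072·x^9 + 65536·x^10)·Dx^4  (order 4).
h: a_k = 0, 0, -12, 6, 60, -29, …
ICs: h(0) = 0, h′(0) = 0, h′′(0) = -24, h′′′(0) = 36.

f: a_k = 0, -12, 0, 64, 0, -3072/5, …
g: a_k = 0, 1, -1/2, 1/3, -1/4, 1/5, …
Sym-product of L_f,L_g gives L₀ (≤ ord 4).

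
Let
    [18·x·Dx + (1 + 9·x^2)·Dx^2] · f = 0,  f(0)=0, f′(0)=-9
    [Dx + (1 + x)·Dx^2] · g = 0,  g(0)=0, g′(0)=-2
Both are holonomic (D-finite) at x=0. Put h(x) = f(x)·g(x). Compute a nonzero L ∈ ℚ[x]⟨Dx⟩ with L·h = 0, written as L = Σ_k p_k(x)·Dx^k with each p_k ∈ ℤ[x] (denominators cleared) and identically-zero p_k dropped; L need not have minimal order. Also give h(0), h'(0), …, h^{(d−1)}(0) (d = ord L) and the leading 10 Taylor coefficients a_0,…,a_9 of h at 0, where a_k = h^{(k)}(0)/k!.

L = (1368 + 2700·x + 37584·x^2 + 95580·x^3 + 87480·x^4 + 37908·x^5 + 26244·x^7)·Dx + (1298 + 9180·x + 54612·x^2 + 194724·x^3 + 324000·x^4 + 271188·x^5 + 102060·x^6 + 78732·x^7 + 91854·x^8)·Dx^2 + (76 + 2848·x + 12096·x^2 + 43992·x^3 + 117288·x^4 + 173016·x^5 + 139968·x^6 + 75816·x^7 + 78732·x^8 + 52488·x^9)·Dx^3 + (37 + 146·x + 901·x^2 + 2808·x^3 + 7362·x^4 + 15228·x^5 + 21546·x^6 + 17496·x^7 + 12393·x^8 + 13122·x^9 + 6561·x^10)·Dx^4  (order 4).
h: a_k = 0, 0, 18, -9, -48, 45/2, 1386/5, -1353/10, -8928/5, 121959/140, …
ICs: h(0) = 0, h′(0) = 0, h′′(0) = 36, h′′′(0) = -54.

f: a_k = 0, -9, 0, 27, 0, -729/5, 0, 6561/7, 0, -6561, …
g: a_k = 0, -2, 1, -2/3, 1/2, -2/5, 1/3, -2/7, 1/4, -2/9, …
Sym-product of L_f,L_g gives L₀ (≤ ord 4).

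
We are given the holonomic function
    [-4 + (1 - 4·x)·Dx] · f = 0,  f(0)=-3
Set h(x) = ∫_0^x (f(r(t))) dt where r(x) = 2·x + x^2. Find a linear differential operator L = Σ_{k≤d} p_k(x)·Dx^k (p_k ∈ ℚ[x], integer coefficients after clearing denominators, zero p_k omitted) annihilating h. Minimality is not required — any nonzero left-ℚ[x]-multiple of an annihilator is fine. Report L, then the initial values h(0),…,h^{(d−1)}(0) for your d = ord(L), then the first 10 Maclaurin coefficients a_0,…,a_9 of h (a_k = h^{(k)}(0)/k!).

L = (8 + 8·x)·Dx + (-1 + 8·x + 4·x^2)·Dx^2  (order 2).
h: a_k = 0, -3, -12, -68, -432, -2928, -20672, -1050816/7, -1112832, -25141504/3, …
ICs: h(0) = 0, h′(0) = -3.

f: a_k = -3, -12, -48, -192, -768, -3072, -12288, -49152, -196608, -786432, …
Change of var in L_f (x↦r) gives L₀.
h=∫h₀ ⇒ L = L₀·Dx.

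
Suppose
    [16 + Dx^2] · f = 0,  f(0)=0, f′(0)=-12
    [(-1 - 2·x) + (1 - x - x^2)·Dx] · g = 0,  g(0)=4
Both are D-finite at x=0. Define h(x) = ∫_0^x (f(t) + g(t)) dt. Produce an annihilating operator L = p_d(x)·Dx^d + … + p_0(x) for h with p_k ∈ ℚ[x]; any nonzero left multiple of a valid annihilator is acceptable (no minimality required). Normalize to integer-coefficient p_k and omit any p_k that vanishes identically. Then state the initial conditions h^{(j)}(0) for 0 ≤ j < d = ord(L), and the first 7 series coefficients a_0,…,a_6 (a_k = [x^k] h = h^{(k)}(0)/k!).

f: a_k = 0, -12, 0, 32, 0, -128/5, 0, …
g: a_k = 4, 4, 8, 12, 20, 32, 52, …
Sum ⇒ L₀ = lclm(L_f,L_g) in ℚ(x)⟨Dx⟩.
h=∫₀ˣh₀: take L = L₀·Dx.
L = (-272 - 384·x + 352·x^2 - 192·x^3 - 640·x^4 - 256·x^5)·Dx + (160 - 368·x - 32·x^2 + 544·x^3 - 48·x^4 - 384·x^5 - 128·x^6)·Dx^2 + (-17 - 24·x + 22·x^2 - 12·x^3 - 40·x^4 - 16·x^5)·Dx^3 + (10 - 23·x - 2·x^2 + 34·x^3 - 3·x^4 - 24·x^5 - 8·x^6)·Dx^4  (order 4).
h: a_k = 0, 4, -4, 8/3, 11, 4, 16/15, …
ICs: h(0) = 0, h′(0) = 4, h′′(0) = -8, h′′′(0) = 16.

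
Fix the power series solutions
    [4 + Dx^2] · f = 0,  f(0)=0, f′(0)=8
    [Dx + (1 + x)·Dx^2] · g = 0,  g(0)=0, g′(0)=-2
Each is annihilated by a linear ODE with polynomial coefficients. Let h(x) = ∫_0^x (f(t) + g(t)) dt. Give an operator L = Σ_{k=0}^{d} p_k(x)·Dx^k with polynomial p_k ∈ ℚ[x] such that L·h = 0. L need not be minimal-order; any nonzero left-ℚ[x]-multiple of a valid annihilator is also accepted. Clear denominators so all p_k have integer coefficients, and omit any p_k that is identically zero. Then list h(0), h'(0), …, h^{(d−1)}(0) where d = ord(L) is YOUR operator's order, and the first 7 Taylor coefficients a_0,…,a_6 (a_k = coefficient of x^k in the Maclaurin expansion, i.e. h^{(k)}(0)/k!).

L = (20 + 16·x + 8·x^2)·Dx^2 + (12 + 28·x + 24·x^2 + 8·x^3)·Dx^3 + (5 + 4·x + 2·x^2)·Dx^4 + (3 + 7·x + 6·x^2 + 2·x^3)·Dx^5  (order 5).
h: a_k = 0, 0, 3, 1/3, -3/2, 1/10, 1/9, …
ICs: h(0) = 0, h′(0) = 0, h′′(0) = 6, h′′′(0) = 2, h′′′′(0) = -36.

f: a_k = 0, 8, 0, -16/3, 0, 16/15, 0, …
g: a_k = 0, -2, 1, -2/3, 1/2, -2/5, 1/3, …
Weyl lclm of L_f,L_g ⇒ L₀ (ord ≤ 4).
h=∫h₀ ⇒ L = L₀·Dx.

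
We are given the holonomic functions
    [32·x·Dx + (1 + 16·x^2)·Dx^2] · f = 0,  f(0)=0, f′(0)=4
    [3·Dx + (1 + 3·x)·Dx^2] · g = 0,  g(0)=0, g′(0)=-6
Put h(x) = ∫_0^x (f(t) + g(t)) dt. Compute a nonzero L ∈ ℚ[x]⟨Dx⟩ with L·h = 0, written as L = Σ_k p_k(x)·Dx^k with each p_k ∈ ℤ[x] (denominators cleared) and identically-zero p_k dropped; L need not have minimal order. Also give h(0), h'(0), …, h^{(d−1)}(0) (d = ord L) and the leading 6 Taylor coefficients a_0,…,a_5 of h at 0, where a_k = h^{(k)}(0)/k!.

L = (-96 - 864·x + 4608·x^2 + 4608·x^3)·Dx^2 + (-50 - 192·x + 672·x^2 + 9216·x^3 + 9216·x^4)·Dx^3 + (-3 + 23·x + 96·x^2 + 512·x^3 + 2304·x^4 + 2304·x^5)·Dx^4  (order 4).
h: a_k = 0, 0, -1, 3, -59/6, 81/10, …
ICs: h(0) = 0, h′(0) = 0, h′′(0) = -2, h′′′(0) = 18.

f: a_k = 0, 4, 0, -64/3, 0, 1024/5, …
g: a_k = 0, -6, 9, -18, 81/2, -486/5, …
L₀ := lclm(L_f,L_g); ord L₀ ≤ 2+2.
h=∫₀ˣh₀: take L = L₀·Dx.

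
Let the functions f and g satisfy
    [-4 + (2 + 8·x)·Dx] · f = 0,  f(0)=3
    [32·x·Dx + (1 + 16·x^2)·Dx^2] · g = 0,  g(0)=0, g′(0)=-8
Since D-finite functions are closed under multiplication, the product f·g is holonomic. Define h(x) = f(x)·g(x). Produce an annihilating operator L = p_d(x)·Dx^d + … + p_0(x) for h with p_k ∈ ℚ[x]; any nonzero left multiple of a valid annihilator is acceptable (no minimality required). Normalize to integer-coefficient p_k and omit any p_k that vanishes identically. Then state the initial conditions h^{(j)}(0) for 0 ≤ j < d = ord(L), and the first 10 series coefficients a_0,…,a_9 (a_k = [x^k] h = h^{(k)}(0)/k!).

f: a_k = 3, 6, -6, 12, -30, 84, -252, 792, -2574, 8580, …
g: a_k = 0, -8, 0, 128/3, 0, -2048/5, 0, 32768/7, 0, -524288/9, …
h₀=f·g: eliminate ⇒ L₀, order ≤ 1·2.
L = (12 - 64·x - 64·x^2) + (-4 + 16·x + 192·x^2 + 256·x^3)·Dx + (1 + 8·x + 32·x^2 + 128·x^3 + 256·x^4)·Dx^2  (order 2).
h: a_k = 0, -24, -48, 176, 160, -6224/5, -13088/5, 603296/35, 714688/35, -3795152/21, …
ICs: h(0) = 0, h′(0) = -24.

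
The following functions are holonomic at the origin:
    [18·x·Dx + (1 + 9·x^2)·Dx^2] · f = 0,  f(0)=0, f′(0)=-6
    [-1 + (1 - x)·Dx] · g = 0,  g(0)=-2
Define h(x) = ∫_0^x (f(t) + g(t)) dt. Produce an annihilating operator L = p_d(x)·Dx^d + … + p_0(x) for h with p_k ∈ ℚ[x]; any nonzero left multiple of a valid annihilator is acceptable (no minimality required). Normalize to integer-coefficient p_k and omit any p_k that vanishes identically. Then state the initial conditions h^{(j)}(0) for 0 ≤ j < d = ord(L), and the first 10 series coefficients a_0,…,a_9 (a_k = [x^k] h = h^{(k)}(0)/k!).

L = (18 - 72·x - 486·x^2)·Dx^2 + (-12 + 18·x + 180·x^2 - 486·x^3)·Dx^3 + (1 + 8·x + 72·x^3 - 81·x^4)·Dx^4  (order 4).
h: a_k = 0, -2, -4, -2/3, 4, -2/5, -248/15, -2/7, 545/7, -2/9, …
ICs: h(0) = 0, h′(0) = -2, h′′(0) = -8, h′′′(0) = -4.

f: a_k = 0, -6, 0, 18, 0, -486/5, 0, 4374/7, 0, -4374, …
g: a_k = -2, -2, -2, -2, -2, -2, -2, -2, -2, -2, …
f+g: L₀ = lclm(L_f,L_g), ord ≤ 2+1.
Integrate: L := L₀·Dx.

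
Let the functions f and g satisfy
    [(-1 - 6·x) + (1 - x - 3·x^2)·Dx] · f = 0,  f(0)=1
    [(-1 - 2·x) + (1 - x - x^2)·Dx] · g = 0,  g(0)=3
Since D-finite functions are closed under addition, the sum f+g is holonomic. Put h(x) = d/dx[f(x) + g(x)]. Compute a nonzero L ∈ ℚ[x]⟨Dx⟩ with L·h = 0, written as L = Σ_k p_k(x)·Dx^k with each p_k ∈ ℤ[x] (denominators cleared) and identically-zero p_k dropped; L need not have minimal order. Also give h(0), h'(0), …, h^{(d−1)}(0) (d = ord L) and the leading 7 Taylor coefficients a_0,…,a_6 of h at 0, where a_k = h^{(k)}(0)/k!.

f: a_k = 1, 1, 4, 7, 19, 40, 97, …
g: a_k = 3, 3, 6, 9, 15, 24, 39, …
f+g: L₀ = lclm(L_f,L_g), ord ≤ 1+1.
h=h₀': d/dx-closure on L₀ ⇒ L.
L = (-6 - 168·x - 180·x^2 - 600·x^3 - 930·x^4 - 792·x^5 + 324·x^6) + (6 + 42·x + 48·x^2 + 72·x^3 - 138·x^4 - 894·x^5 - 360·x^6 + 216·x^7)·Dx + (-1 + 2·x - 9·x^2 + 82·x^4 - 6·x^5 - 143·x^6 - 24·x^7 + 27·x^8)·Dx^2  (order 2).
h: a_k = 4, 20, 48, 136, 320, 816, 1960, …
ICs: h(0) = 4, h′(0) = 20.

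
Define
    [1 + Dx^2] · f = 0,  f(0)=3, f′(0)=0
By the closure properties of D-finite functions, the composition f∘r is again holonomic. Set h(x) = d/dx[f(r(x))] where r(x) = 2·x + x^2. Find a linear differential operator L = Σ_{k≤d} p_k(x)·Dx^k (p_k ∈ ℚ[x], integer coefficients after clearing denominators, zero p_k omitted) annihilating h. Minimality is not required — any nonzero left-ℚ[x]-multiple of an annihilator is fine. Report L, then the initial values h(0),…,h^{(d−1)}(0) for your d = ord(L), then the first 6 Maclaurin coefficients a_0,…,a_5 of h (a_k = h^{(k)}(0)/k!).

L = (7 + 16·x + 24·x^2 + 16·x^3 + 4·x^4) + (-3 - 3·x)·Dx + (1 + 2·x + x^2)·Dx^2  (order 2).
h: a_k = 0, -12, -18, 2, 20, 82/5, …
ICs: h(0) = 0, h′(0) = -12.

f: a_k = 3, 0, -3/2, 0, 1/8, 0, …
f∘r: x↦r, Dx↦Dx/r' in L_f ⇒ L₀.
h=h₀': d/dx-closure on L₀ ⇒ L.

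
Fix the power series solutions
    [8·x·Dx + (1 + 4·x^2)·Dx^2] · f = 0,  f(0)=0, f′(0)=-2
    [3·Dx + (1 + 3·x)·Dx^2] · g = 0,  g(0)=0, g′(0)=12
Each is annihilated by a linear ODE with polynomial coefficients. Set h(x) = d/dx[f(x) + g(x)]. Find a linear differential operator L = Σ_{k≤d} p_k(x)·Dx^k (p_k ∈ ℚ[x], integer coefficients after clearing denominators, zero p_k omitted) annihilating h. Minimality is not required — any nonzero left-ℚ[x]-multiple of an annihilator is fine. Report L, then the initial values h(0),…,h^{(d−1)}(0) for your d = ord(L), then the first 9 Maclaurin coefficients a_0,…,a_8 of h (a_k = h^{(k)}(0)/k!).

L = (-24 - 216·x + 288·x^2 + 288·x^3) + (-26 - 48·x - 120·x^2 + 576·x^3 + 576·x^4)·Dx + (-3 - x + 24·x^2 + 32·x^3 + 144·x^4 + 144·x^5)·Dx^2  (order 2).
h: a_k = 10, -36, 116, -324, 940, -2916, 8876, -26244, 78220, …
ICs: h(0) = 10, h′(0) = -36.

f: a_k = 0, -2, 0, 8/3, 0, -32/5, 0, 128/7, 0, …
g: a_k = 0, 12, -18, 36, -81, 972/5, -486, 8748/7, -6561/2, …
f+g: L₀ = lclm(L_f,L_g), ord ≤ 2+2.
Derive L from L₀ (diff closure).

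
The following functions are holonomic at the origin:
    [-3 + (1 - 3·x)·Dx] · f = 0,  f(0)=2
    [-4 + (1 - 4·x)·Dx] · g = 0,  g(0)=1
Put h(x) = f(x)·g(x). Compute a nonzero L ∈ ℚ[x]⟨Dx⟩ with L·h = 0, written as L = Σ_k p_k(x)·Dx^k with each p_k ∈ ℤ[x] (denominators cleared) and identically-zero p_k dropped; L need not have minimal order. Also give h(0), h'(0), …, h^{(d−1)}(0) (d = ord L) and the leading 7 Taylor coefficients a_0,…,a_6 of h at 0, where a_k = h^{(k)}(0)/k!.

L = (-7 + 24·x) + (1 - 7·x + 12·x^2)·Dx  (order 1).
h: a_k = 2, 14, 74, 350, 1562, 6734, 28394, …
ICs: h(0) = 2.

f: a_k = 2, 6, 18, 54, 162, 486, 1458, …
g: a_k = 1, 4, 16, 64, 256, 1024, 4096, …
Sym-product of L_f,L_g gives L₀ (≤ ord 1).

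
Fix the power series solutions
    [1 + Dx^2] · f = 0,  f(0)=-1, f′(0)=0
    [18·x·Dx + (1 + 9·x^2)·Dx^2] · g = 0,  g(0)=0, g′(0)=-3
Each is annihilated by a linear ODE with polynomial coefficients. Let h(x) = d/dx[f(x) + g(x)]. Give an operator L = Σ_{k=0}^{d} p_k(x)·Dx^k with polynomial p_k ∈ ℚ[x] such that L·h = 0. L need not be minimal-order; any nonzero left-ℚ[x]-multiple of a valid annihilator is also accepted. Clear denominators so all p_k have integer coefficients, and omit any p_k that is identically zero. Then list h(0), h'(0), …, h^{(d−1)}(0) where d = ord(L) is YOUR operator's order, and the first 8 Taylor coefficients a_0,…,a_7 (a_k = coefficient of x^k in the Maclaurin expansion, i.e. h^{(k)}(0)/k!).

L = (-1926·x + 17820·x^3 + 1458·x^5) + (-17 + 351·x^2 + 4617·x^4 + 729·x^6)·Dx + (-1926·x + 17820·x^3 + 1458·x^5)·Dx^2 + (-17 + 351·x^2 + 4617·x^4 + 729·x^6)·Dx^3  (order 3).
h: a_k = -3, 1, 27, -1/6, -243, 1/120, 2187, -1/5040, …
ICs: h(0) = -3, h′(0) = 1, h′′(0) = 54.

f: a_k = -1, 0, 1/2, 0, -1/24, 0, 1/720, 0, …
g: a_k = 0, -3, 0, 9, 0, -243/5, 0, 2187/7, …
L₀ := lclm(L_f,L_g); ord L₀ ≤ 2+2.
h₀' ⇒ L via d/dx closure of L₀.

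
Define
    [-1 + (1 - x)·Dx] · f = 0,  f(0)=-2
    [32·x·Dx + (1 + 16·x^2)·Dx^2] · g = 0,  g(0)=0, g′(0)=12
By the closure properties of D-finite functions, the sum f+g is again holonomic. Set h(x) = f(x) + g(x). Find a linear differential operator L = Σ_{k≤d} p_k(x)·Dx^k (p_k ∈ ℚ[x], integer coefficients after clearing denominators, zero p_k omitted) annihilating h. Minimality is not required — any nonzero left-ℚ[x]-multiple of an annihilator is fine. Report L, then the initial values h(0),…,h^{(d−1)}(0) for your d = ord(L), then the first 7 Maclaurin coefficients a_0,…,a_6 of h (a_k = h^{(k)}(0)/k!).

L = (-32 + 128·x + 1536·x^2)·Dx + (19 - 32·x - 656·x^2 + 1536·x^3)·Dx^2 + (-1 - 15·x - 240·x^3 + 256·x^4)·Dx^3  (order 3).
h: a_k = -2, 10, -2, -66, -2, 3062/5, -2, …
ICs: h(0) = -2, h′(0) = 10, h′′(0) = -4.

f: a_k = -2, -2, -2, -2, -2, -2, -2, …
g: a_k = 0, 12, 0, -64, 0, 3072/5, 0, …
f+g: L₀ = lclm(L_f,L_g), ord ≤ 1+2.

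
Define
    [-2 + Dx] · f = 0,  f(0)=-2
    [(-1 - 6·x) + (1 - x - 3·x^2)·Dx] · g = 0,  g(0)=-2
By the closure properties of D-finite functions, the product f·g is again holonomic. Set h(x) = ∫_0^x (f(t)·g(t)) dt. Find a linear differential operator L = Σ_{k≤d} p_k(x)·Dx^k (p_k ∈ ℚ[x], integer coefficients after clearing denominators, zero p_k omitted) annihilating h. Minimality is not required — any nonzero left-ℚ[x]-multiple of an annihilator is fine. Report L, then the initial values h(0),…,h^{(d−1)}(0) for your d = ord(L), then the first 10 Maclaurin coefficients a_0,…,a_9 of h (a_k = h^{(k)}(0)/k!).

L = (3 + 4·x - 6·x^2)·Dx + (-1 + x + 3·x^2)·Dx^2  (order 2).
h: a_k = 0, 4, 6, 32/3, 55/3, 172/5, 2948/45, 40924/315, 54829/210, 303472/567, …
ICs: h(0) = 0, h′(0) = 4.

f: a_k = -2, -4, -4, -8/3, -4/3, -8/15, -8/45, -16/315, -4/315, -8/2835, …
g: a_k = -2, -2, -8, -14, -38, -80, -194, -434, -1016, -2318, …
h₀=f·g: eliminate ⇒ L₀, order ≤ 1·1.
h=∫₀ˣh₀: take L = L₀·Dx.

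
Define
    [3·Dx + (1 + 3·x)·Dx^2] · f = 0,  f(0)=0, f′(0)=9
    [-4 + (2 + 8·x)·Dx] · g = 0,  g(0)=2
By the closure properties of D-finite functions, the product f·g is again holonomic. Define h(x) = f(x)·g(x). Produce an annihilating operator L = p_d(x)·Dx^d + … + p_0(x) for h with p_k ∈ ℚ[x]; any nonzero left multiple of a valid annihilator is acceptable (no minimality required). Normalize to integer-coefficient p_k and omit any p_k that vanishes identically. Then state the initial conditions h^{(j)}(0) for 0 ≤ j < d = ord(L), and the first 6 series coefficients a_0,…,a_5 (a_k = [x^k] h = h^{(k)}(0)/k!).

L = (6 + 12·x) + (-1 - 4·x)·Dx + (1 + 11·x + 40·x^2 + 48·x^3)·Dx^2  (order 2).
h: a_k = 0, 18, 9, -36, 225/2, -1737/5, …
ICs: h(0) = 0, h′(0) = 18.

f: a_k = 0, 9, -27/2, 27, -243/4, 729/5, …
g: a_k = 2, 4, -4, 8, -20, 56, …
f·g: L₀ = L_f ⊗_s L_g, ord ≤ 2·1.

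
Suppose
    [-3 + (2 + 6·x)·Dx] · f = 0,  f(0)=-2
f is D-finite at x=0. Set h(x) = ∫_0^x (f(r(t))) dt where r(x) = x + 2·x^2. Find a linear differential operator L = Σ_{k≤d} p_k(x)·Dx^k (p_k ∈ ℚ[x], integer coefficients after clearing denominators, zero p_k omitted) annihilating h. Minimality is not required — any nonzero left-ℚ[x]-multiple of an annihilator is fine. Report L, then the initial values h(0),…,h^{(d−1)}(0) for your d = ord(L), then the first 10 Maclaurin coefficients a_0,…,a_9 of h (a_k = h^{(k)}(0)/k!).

L = (-3 - 12·x)·Dx + (2 + 6·x + 12·x^2)·Dx^2  (order 2).
h: a_k = 0, -2, -3/2, -5/4, 45/32, -63/64, -135/256, 11205/3584, -41715/8192, 31365/16384, …
ICs: h(0) = 0, h′(0) = -2.

f: a_k = -2, -3, 9/4, -27/8, 405/64, -1701/128, 15309/512, -72171/1024, 2814669/16384, -14073345/32768, …
h₀=f(r): pull back L_f along r ⇒ L₀.
Integrate: L := L₀·Dx.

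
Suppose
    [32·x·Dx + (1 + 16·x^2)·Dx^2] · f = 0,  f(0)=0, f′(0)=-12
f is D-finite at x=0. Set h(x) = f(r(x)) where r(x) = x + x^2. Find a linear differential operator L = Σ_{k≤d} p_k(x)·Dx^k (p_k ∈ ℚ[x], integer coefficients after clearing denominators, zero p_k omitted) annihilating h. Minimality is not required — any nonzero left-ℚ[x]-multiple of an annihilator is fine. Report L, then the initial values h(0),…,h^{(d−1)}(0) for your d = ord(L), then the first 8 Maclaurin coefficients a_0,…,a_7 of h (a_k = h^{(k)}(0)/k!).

L = (-2 + 32·x + 128·x^2 + 192·x^3 + 96·x^4)·Dx + (1 + 2·x + 16·x^2 + 64·x^3 + 80·x^4 + 32·x^5)·Dx^2  (order 2).
h: a_k = 0, -12, -12, 64, 192, -2112/5, -3008, 6144/7, …
ICs: h(0) = 0, h′(0) = -12.

f: a_k = 0, -12, 0, 64, 0, -3072/5, 0, 49152/7, …
h₀=f(r): pull back L_f along r ⇒ L₀.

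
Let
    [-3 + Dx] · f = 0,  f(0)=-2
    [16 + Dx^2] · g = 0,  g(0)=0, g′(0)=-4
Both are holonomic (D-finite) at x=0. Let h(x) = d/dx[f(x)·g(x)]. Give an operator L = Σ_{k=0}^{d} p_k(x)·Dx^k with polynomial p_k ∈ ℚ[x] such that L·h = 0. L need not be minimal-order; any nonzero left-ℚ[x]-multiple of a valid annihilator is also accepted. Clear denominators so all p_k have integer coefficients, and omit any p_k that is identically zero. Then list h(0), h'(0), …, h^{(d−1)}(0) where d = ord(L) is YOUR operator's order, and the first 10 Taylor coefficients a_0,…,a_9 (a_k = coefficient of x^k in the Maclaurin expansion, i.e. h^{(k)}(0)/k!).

L = 25 - 6·Dx + Dx^2  (order 2).
h: a_k = 8, 48, 44, -112, -779/3, -858/5, 4031/90, 2108/15, 430441/5040, 61541/7560, …
ICs: h(0) = 8, h′(0) = 48.

f: a_k = -2, -6, -9, -9, -27/4, -81/20, -81/40, -243/280, -729/2240, -243/2240, …
g: a_k = 0, -4, 0, 32/3, 0, -128/15, 0, 1024/315, 0, -2048/2835, …
f·g: L₀ = L_f ⊗_s L_g, ord ≤ 1·2.
h₀' ⇒ L via d/dx closure of L₀.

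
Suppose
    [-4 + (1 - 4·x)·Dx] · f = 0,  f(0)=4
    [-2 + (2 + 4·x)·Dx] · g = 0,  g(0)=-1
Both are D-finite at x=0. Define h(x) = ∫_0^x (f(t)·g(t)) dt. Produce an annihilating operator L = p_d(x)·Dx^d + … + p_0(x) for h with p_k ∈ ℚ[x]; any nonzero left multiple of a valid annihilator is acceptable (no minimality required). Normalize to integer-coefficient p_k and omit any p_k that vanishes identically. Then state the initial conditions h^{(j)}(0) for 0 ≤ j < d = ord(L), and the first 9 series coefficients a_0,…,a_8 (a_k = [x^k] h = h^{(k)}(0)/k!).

L = (5 + 4·x)·Dx + (-1 + 2·x + 8·x^2)·Dx^2  (order 2).
h: a_k = 0, -4, -10, -26, -157/2, -2507/10, -3345/4, -80259/28, -321069/32, …
ICs: h(0) = 0, h′(0) = -4.

f: a_k = 4, 16, 64, 256, 1024, 4096, 16384, 65536, 262144, …
g: a_k = -1, -1, 1/2, -1/2, 5/8, -7/8, 21/16, -33/16, 429/128, …
Sym-product of L_f,L_g gives L₀ (≤ ord 1).
h=∫h₀ ⇒ L = L₀·Dx.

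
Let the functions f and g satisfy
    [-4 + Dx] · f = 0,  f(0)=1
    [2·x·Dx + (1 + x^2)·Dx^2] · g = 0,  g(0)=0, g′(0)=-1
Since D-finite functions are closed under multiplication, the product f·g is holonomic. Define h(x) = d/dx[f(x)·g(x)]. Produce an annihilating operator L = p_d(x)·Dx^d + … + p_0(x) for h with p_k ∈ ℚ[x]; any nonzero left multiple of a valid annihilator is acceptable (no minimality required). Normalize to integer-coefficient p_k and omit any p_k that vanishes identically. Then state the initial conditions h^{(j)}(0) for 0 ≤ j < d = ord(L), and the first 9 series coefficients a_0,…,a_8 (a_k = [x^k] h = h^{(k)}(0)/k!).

f: a_k = 1, 4, 8, 32/3, 32/3, 128/15, 256/45, 1024/315, 512/315, …
g: a_k = 0, -1, 0, 1/3, 0, -1/5, 0, 1/7, 0, …
L₀ := L_f ⊗_s L_g (sym. prod.), ord ≤ 2.
h=h₀': d/dx-closure on L₀ ⇒ L.
L = (28 - 32·x + 76·x^2 - 32·x^3 + 32·x^4) + (-15 + 12·x - 35·x^2 + 12·x^3 - 16·x^4)·Dx + (2 - x + 4·x^2 - x^3 + 2·x^4)·Dx^2  (order 2).
h: a_k = -1, -8, -23, -112/3, -41, -104/3, -377/15, -992/63, -157/21, …
ICs: h(0) = -1, h′(0) = -8.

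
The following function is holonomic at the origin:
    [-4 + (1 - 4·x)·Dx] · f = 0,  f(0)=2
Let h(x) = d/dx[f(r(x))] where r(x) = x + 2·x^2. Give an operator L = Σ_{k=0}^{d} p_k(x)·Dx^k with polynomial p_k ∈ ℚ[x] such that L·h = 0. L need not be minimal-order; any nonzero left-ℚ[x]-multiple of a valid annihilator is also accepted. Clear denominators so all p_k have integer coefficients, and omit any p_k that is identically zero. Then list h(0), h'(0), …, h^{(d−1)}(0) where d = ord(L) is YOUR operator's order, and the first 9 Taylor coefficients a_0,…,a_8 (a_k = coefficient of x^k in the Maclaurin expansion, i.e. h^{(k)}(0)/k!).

L = (12 + 48·x + 96·x^2) + (-1 + 24·x^2 + 32·x^3)·Dx  (order 1).
h: a_k = 8, 96, 768, 5632, 38400, 251904, 1605632, 10027008, 61636608, …
ICs: h(0) = 8.

f: a_k = 2, 8, 32, 128, 512, 2048, 8192, 32768, 131072, …
L₀ from L_f via x↦r, Dx↦r'^{-1}Dx.
h=h₀': d/dx-closure on L₀ ⇒ L.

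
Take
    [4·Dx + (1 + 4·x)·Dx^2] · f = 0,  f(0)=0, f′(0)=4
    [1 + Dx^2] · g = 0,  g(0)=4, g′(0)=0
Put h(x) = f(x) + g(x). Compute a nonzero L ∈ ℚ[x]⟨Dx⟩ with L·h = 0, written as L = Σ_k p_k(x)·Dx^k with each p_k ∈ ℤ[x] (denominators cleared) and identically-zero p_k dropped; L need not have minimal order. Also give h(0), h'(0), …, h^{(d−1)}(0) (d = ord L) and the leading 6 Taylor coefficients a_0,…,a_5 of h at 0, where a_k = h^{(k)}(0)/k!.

L = (388 + 32·x + 64·x^2)·Dx + (33 + 140·x + 48·x^2 + 64·x^3)·Dx^2 + (388 + 32·x + 64·x^2)·Dx^3 + (33 + 140·x + 48·x^2 + 64·x^3)·Dx^4  (order 4).
h: a_k = 4, 4, -10, 64/3, -383/6, 1024/5, …
ICs: h(0) = 4, h′(0) = 4, h′′(0) = -20, h′′′(0) = 128.

f: a_k = 0, 4, -8, 64/3, -64, 1024/5, …
g: a_k = 4, 0, -2, 0, 1/6, 0, …
f+g: L₀ = lclm(L_f,L_g), ord ≤ 2+2.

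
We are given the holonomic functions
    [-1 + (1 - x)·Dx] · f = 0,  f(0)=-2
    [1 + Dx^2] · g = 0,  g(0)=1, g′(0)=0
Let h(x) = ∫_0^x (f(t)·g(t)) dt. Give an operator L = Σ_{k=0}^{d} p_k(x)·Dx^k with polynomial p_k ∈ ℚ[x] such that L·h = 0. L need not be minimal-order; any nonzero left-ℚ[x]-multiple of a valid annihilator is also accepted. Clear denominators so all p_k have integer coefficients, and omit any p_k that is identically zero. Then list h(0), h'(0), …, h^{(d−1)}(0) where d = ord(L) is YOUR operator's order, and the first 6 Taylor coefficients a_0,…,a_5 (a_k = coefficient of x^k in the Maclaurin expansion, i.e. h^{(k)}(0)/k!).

L = (-1 + x)·Dx + 2·Dx^2 + (-1 + x)·Dx^3  (order 3).
h: a_k = 0, -2, -1, -1/3, -1/4, -13/60, …
ICs: h(0) = 0, h′(0) = -2, h′′(0) = -2.

f: a_k = -2, -2, -2, -2, -2, -2, …
g: a_k = 1, 0, -1/2, 0, 1/24, 0, …
f·g: L₀ = L_f ⊗_s L_g, ord ≤ 1·2.
h=∫h₀ ⇒ L = L₀·Dx.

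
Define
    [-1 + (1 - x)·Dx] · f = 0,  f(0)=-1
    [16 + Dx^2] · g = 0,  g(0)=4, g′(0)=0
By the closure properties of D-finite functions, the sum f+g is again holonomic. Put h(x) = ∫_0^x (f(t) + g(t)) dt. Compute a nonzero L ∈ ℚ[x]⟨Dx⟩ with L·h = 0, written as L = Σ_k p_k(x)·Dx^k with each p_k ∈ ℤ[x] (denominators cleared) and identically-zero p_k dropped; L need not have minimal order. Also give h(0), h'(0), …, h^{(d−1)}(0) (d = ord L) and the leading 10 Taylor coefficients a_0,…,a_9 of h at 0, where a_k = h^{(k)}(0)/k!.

f: a_k = -1, -1, -1, -1, -1, -1, -1, -1, -1, -1, …
g: a_k = 4, 0, -32, 0, 128/3, 0, -1024/45, 0, 2048/315, 0, …
Sum ⇒ L₀ = lclm(L_f,L_g) in ℚ(x)⟨Dx⟩.
∫: right-multiply L₀ by Dx.
L = (176 - 256·x + 128·x^2)·Dx + (-144 + 400·x - 384·x^2 + 128·x^3)·Dx^2 + (11 - 16·x + 8·x^2)·Dx^3 + (-9 + 25·x - 24·x^2 + 8·x^3)·Dx^4  (order 4).
h: a_k = 0, 3, -1/2, -11, -1/4, 25/3, -1/6, -1069/315, -1/8, 1733/2835, …
ICs: h(0) = 0, h′(0) = 3, h′′(0) = -1, h′′′(0) = -66.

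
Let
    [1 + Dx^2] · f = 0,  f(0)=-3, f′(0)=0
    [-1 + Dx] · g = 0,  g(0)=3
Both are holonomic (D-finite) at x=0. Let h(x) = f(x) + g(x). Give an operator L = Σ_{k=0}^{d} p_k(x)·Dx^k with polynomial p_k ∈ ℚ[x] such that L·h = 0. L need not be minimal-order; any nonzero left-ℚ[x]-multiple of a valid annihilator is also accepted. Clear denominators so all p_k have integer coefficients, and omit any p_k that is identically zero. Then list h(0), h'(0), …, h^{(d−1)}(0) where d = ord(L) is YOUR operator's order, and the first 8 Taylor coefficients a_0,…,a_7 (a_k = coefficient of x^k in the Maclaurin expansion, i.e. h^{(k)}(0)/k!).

f: a_k = -3, 0, 3/2, 0, -1/8, 0, 1/240, 0, …
g: a_k = 3, 3, 3/2, 1/2, 1/8, 1/40, 1/240, 1/1680, …
Weyl lclm of L_f,L_g ⇒ L₀ (ord ≤ 3).
L = -1 + Dx - Dx^2 + Dx^3  (order 3).
h: a_k = 0, 3, 3, 1/2, 0, 1/40, 1/120, 1/1680, …
ICs: h(0) = 0, h′(0) = 3, h′′(0) = 6.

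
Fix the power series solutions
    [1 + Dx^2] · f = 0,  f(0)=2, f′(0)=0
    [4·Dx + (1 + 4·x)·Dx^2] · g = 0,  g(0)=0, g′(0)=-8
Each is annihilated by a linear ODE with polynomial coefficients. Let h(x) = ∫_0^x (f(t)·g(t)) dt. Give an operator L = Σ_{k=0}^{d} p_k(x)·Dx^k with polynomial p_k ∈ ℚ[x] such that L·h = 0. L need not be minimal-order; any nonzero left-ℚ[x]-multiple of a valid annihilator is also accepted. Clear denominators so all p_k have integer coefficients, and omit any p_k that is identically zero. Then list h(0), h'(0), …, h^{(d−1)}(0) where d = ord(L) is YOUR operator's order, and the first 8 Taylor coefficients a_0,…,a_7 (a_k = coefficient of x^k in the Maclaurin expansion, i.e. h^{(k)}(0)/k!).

f: a_k = 2, 0, -1, 0, 1/12, 0, -1/360, 0, …
g: a_k = 0, -8, 16, -128/3, 128, -2048/5, 4096/3, -32768/7, …
f·g: L₀ = L_f ⊗_s L_g, ord ≤ 2·2.
Integrate: L := L₀·Dx.
L = (-147 - 144·x - 224·x^2 + 256·x^3 + 256·x^4)·Dx + (-56 - 160·x + 384·x^2 + 512·x^3)·Dx^2 + (-150 - 160·x - 192·x^2 + 512·x^3 + 512·x^4)·Dx^3 + (-56 - 160·x + 384·x^2 + 512·x^3)·Dx^4 + (-3 - 16·x + 32·x^2 + 256·x^3 + 256·x^4)·Dx^5  (order 5).
h: a_k = 0, 0, -8, 32/3, -58/3, 48, -1943/15, 372, …
ICs: h(0) = 0, h′(0) = 0, h′′(0) = -16, h′′′(0) = 64, h′′′′(0) = -464.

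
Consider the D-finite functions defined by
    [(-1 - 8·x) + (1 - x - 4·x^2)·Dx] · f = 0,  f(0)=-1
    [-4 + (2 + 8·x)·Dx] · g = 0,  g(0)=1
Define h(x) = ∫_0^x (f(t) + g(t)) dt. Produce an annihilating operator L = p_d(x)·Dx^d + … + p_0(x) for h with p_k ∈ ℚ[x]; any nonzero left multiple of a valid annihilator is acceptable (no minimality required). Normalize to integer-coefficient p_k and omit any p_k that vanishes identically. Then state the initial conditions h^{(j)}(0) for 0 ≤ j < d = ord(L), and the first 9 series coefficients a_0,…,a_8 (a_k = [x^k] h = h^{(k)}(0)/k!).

f: a_k = -1, -1, -5, -9, -29, -65, -181, -441, -1165, …
g: a_k = 1, 2, -2, 4, -10, 28, -84, 264, -858, …
Weyl lclm of L_f,L_g ⇒ L₀ (ord ≤ 2).
∫: right-multiply L₀ by Dx.
L = (-24 - 156·x - 336·x^2 - 640·x^3)·Dx + (14 + 96·x + 420·x^2 + 1184·x^3 + 1600·x^4)·Dx^2 + (1 - 11·x - 90·x^2 - 24·x^3 + 544·x^4 + 640·x^5)·Dx^3  (order 3).
h: a_k = 0, 0, 1/2, -7/3, -5/4, -39/5, -37/6, -265/7, -177/8, …
ICs: h(0) = 0, h′(0) = 0, h′′(0) = 1.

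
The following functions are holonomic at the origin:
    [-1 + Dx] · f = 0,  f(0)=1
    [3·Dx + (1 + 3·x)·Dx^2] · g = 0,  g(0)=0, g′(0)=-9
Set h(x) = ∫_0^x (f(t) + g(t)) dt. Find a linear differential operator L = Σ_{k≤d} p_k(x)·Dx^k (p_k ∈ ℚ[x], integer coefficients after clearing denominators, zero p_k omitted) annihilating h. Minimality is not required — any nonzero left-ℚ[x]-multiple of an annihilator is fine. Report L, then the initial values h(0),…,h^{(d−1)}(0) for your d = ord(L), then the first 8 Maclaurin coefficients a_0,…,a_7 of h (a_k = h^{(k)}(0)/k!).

f: a_k = 1, 1, 1/2, 1/6, 1/24, 1/120, 1/720, 1/5040, …
g: a_k = 0, -9, 27/2, -27, 243/4, -729/5, 729/2, -6561/7, …
Sum ⇒ L₀ = lclm(L_f,L_g) in ℚ(x)⟨Dx⟩.
Integrate: L := L₀·Dx.
L = (-21 - 9·x)·Dx^2 + (17 - 6·x - 9·x^2)·Dx^3 + (4 + 15·x + 9·x^2)·Dx^4  (order 4).
h: a_k = 0, 1, -4, 14/3, -161/24, 1459/120, -3499/144, 262441/5040, …
ICs: h(0) = 0, h′(0) = 1, h′′(0) = -8, h′′′(0) = 28.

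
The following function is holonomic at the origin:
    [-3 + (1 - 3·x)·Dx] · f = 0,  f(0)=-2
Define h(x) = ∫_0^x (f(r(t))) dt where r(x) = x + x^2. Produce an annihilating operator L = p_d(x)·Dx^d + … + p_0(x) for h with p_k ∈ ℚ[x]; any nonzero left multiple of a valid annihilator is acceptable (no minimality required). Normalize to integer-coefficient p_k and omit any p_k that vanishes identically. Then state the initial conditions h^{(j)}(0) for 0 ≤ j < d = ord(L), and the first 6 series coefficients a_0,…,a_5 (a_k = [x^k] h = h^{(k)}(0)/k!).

f: a_k = -2, -6, -18, -54, -162, -486, …
f∘r: x↦r, Dx↦Dx/r' in L_f ⇒ L₀.
∫: right-multiply L₀ by Dx.
L = (3 + 6·x)·Dx + (-1 + 3·x + 3·x^2)·Dx^2  (order 2).
h: a_k = 0, -2, -3, -8, -45/2, -342/5, …
ICs: h(0) = 0, h′(0) = -2.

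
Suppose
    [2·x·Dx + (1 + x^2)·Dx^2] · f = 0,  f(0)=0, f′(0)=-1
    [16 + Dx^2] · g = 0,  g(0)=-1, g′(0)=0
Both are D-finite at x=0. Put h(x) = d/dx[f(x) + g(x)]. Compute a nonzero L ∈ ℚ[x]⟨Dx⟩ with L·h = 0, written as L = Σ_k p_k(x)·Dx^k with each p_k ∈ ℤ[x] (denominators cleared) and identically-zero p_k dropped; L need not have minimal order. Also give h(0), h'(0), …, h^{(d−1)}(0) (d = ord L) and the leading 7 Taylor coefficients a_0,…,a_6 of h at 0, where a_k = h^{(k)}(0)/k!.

L = (64·x + 704·x^3 + 256·x^5) + (112 + 416·x^2 + 432·x^4 + 128·x^6)·Dx + (4·x + 44·x^3 + 16·x^5)·Dx^2 + (7 + 26·x^2 + 27·x^4 + 8·x^6)·Dx^3  (order 3).
h: a_k = -1, 16, 1, -128/3, -1, 512/15, 1, …
ICs: h(0) = -1, h′(0) = 16, h′′(0) = 2.

f: a_k = 0, -1, 0, 1/3, 0, -1/5, 0, …
g: a_k = -1, 0, 8, 0, -32/3, 0, 256/45, …
Sum ⇒ L₀ = lclm(L_f,L_g) in ℚ(x)⟨Dx⟩.
h₀' ⇒ L via d/dx closure of L₀.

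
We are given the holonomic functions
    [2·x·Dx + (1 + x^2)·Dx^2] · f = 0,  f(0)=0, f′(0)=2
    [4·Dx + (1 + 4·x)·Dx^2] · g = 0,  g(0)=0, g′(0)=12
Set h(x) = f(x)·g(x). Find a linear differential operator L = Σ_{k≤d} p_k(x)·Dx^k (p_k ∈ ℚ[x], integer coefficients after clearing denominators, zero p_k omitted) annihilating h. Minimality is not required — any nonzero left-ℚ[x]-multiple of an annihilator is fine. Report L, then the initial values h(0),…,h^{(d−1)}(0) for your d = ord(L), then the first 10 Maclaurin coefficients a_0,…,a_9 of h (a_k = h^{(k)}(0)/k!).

L = (144 + 896·x + 560·x^2 + 2304·x^3 + 1920·x^4 + 3328·x^5 + 256·x^7)·Dx + (132 + 304·x + 2252·x^2 + 4144·x^3 + 8896·x^4 + 5952·x^5 + 8960·x^6 + 192·x^7 + 896·x^8)·Dx^2 + (72 + 376·x + 912·x^2 + 2808·x^3 + 3720·x^4 + 6288·x^5 + 3072·x^6 + 4368·x^7 + 192·x^8 + 512·x^9)·Dx^3 + (5 + 48·x + 178·x^2 + 416·x^3 + 729·x^4 + 720·x^5 + 1008·x^6 + 384·x^7 + 516·x^8 + 32·x^9 + 64·x^10)·Dx^4  (order 4).
h: a_k = 0, 0, 24, -48, 120, -368, 17864/15, -19888/5, 13656, -5024944/105, …
ICs: h(0) = 0, h′(0) = 0, h′′(0) = 48, h′′′(0) = -288.

f: a_k = 0, 2, 0, -2/3, 0, 2/5, 0, -2/7, 0, 2/9, …
g: a_k = 0, 12, -24, 64, -192, 3072/5, -2048, 49152/7, -24576, 262144/3, …
Product ⇒ symmetric product L₀, ord ≤ 4.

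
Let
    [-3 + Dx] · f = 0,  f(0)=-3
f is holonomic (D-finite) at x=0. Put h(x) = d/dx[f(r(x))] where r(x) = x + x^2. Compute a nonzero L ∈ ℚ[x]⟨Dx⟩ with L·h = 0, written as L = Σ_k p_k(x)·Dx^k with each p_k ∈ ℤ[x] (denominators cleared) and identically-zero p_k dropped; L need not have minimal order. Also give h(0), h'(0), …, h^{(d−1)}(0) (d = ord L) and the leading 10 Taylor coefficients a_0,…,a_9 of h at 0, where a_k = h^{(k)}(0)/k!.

L = (5 + 12·x + 12·x^2) + (-1 - 2·x)·Dx  (order 1).
h: a_k = -9, -45, -243/2, -513/2, -3483/8, -25839/40, -13527/16, -564651/560, -4940433/4480, -5034717/4480, …
ICs: h(0) = -9.

f: a_k = -3, -9, -27/2, -27/2, -81/8, -243/40, -243/80, -729/560, -2187/4480, -729/4480, …
L₀ from L_f via x↦r, Dx↦r'^{-1}Dx.
h=h₀': d/dx-closure on L₀ ⇒ L.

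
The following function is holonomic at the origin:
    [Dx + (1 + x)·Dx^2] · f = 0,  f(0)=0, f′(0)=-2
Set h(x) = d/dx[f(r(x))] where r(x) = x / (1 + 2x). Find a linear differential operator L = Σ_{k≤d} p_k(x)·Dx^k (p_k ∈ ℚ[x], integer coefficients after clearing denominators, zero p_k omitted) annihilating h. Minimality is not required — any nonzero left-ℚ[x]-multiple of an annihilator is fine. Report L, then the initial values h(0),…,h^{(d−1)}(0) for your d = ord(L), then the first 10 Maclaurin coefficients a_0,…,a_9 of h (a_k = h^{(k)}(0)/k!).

L = (5 + 12·x) + (1 + 5·x + 6·x^2)·Dx  (order 1).
h: a_k = -2, 10, -38, 130, -422, 1330, -4118, 12610, -38342, 116050, …
ICs: h(0) = -2.

f: a_k = 0, -2, 1, -2/3, 1/2, -2/5, 1/3, -2/7, 1/4, -2/9, …
Substitute x→r, Dx→(1/r')Dx; clear ⇒ L₀.
Differentiate: ansatz ord ≤ ord L₀ ⇒ L.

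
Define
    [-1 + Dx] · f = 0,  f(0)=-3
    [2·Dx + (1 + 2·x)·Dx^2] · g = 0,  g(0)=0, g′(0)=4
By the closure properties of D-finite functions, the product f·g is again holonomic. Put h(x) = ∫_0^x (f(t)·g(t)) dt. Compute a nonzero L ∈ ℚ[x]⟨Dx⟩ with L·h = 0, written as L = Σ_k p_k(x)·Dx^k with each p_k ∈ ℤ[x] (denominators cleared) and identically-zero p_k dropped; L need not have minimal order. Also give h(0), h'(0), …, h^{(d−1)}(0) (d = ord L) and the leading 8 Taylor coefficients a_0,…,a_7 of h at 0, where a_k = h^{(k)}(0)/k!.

f: a_k = -3, -3, -3/2, -1/2, -1/8, -1/40, -1/240, -1/1680, …
g: a_k = 0, 4, -4, 16/3, -8, 64/5, -64/3, 256/7, …
L₀ := L_f ⊗_s L_g (sym. prod.), ord ≤ 2.
h=∫₀ˣh₀: take L = L₀·Dx.
L = (-1 + 2·x)·Dx - 4·x·Dx^2 + (1 + 2·x)·Dx^3  (order 3).
h: a_k = 0, 0, -6, 0, -5/2, 12/5, -209/60, 106/21, …
ICs: h(0) = 0, h′(0) = 0, h′′(0) = -12.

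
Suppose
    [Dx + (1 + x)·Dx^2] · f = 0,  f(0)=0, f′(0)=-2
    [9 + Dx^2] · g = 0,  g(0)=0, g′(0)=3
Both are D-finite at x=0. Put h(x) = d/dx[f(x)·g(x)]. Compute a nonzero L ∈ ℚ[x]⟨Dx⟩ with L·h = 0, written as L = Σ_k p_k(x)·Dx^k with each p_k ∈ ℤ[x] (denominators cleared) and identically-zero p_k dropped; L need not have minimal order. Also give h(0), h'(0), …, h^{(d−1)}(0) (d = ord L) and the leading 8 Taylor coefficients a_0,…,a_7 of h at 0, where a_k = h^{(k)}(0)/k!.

f: a_k = 0, -2, 1, -2/3, 1/2, -2/5, 1/3, -2/7, …
g: a_k = 0, 3, 0, -9/2, 0, 81/40, 0, -243/560, …
Product ⇒ symmetric product L₀, ord ≤ 4.
h=h₀': d/dx-closure on L₀ ⇒ L.
L = (13743 + 107892·x + 319302·x^2 + 475308·x^3 + 381267·x^4 + 157464·x^5 + 26244·x^6) + (4104 + 24192·x + 53460·x^2 + 56700·x^3 + 29160·x^4 + 5832·x^5)·Dx + (4020 + 27828·x + 76770·x^2 + 109512·x^3 + 85698·x^4 + 34992·x^5 + 5832·x^6)·Dx^2 + (456 + 2688·x + 5940·x^2 + 6300·x^3 + 3240·x^4 + 648·x^5)·Dx^3 + (277 + 1760·x + 4588·x^2 + 6300·x^3 + 4815·x^4 + 1944·x^5 + 324·x^6)·Dx^4  (order 4).
h: a_k = 0, -12, 9, 28, -15, -27/2, 217/40, 129/35, …
ICs: h(0) = 0, h′(0) = -12, h′′(0) = 18, h′′′(0) = 168.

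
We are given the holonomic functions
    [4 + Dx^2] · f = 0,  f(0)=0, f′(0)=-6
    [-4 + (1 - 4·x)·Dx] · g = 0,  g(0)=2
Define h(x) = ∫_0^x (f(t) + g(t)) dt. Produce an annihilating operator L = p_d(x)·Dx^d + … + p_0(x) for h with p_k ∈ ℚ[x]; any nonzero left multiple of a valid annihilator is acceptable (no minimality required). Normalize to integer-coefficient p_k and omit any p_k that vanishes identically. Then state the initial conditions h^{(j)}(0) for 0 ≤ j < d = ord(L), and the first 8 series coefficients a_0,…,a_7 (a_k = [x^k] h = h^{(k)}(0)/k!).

f: a_k = 0, -6, 0, 4, 0, -4/5, 0, 8/105, …
g: a_k = 2, 8, 32, 128, 512, 2048, 8192, 32768, …
L₀ := lclm(L_f,L_g); ord L₀ ≤ 2+1.
h=∫h₀ ⇒ L = L₀·Dx.
L = (-400 + 128·x - 256·x^2)·Dx + (36 - 176·x + 192·x^2 - 256·x^3)·Dx^2 + (-100 + 32·x - 64·x^2)·Dx^3 + (9 - 44·x + 48·x^2 - 64·x^3)·Dx^4  (order 4).
h: a_k = 0, 2, 1, 32/3, 33, 512/5, 1706/5, 8192/7, …
ICs: h(0) = 0, h′(0) = 2, h′′(0) = 2, h′′′(0) = 64.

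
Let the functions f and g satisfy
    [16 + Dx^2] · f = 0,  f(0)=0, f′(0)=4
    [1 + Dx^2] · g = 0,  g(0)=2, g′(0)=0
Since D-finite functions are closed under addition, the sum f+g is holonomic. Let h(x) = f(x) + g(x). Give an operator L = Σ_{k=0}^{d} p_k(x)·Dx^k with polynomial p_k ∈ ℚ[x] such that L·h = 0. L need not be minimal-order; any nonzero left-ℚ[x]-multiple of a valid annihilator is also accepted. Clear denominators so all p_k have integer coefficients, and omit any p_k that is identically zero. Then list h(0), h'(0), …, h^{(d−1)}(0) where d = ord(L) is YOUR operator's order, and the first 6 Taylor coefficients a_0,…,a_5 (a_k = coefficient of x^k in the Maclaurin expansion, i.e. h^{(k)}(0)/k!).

L = 16 + 17·Dx^2 + Dx^4  (order 4).
h: a_k = 2, 4, -1, -32/3, 1/12, 128/15, …
ICs: h(0) = 2, h′(0) = 4, h′′(0) = -2, h′′′(0) = -64.

f: a_k = 0, 4, 0, -32/3, 0, 128/15, …
g: a_k = 2, 0, -1, 0, 1/12, 0, …
L₀ := lclm(L_f,L_g); ord L₀ ≤ 2+2.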